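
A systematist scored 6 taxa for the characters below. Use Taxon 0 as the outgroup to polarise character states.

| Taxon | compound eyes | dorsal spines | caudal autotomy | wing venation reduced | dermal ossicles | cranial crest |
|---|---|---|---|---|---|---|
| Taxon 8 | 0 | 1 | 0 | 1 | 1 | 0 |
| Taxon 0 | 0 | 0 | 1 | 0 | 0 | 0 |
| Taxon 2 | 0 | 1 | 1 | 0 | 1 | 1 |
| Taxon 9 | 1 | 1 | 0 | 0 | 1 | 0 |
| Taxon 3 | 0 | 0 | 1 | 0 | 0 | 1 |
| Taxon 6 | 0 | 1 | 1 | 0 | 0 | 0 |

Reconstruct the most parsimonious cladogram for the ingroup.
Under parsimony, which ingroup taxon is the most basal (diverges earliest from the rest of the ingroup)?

Taxon 3

Character polarity is set by the outgroup: the derived state is whichever differs from the outgroup's state, so for caudal autotomy the derived state is '0', and for the remaining characters it is '1'.
compound eyes (derived state '1') is unique to Taxon 9 (autapomorphy; uninformative for grouping).
dorsal spines: derived state '1' in Taxon 2, Taxon 6, Taxon 8, and Taxon 9 only — synapomorphy for {Taxon 2, Taxon 6, Taxon 8, Taxon 9}.
caudal autotomy: derived state '0' in Taxon 8 and Taxon 9 only — synapomorphy for {Taxon 8, Taxon 9}.
wing venation reduced (derived state '1') is unique to Taxon 8 (autapomorphy; uninformative for grouping).
Only Taxon 2, Taxon 8, and Taxon 9 show the derived state '1' for dermal ossicles, supporting them as a clade.
cranial crest (state '1') occurs in Taxon 2 and Taxon 3 but conflicts with the nesting implied by the other characters — most parsimoniously interpreted as homoplasy.
Most parsimonious ingroup topology: (((Taxon 2,(Taxon 8,Taxon 9)),Taxon 6),Taxon 3).
Taxon 3 is sister to the clade containing all other ingroup taxa, so it is the earliest-diverging (most basal) ingroup lineage.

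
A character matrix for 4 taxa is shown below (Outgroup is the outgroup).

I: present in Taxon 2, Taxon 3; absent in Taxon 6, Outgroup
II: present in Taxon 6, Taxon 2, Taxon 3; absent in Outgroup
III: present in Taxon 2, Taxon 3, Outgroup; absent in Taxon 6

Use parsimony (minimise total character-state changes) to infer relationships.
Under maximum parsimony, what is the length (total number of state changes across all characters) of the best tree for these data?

3

Character polarity is set by the outgroup: the derived state is whichever differs from the outgroup's state, so for III the derived state is 'absent', and for the remaining characters it is 'present'.
I (derived state 'present') is shared by Taxon 2 and Taxon 3 — a synapomorphy uniting that clade.
II (derived state 'present') is shared by all ingroup taxa — unites the whole ingroup.
III: derived state 'absent' in Taxon 6 only — an autapomorphy, so it tells us nothing about relationships among taxa.
Most parsimonious ingroup topology: (Taxon 6,(Taxon 2,Taxon 3)).
Changes per character on this tree: I: 1; II: 1; III: 1.
Total = 3.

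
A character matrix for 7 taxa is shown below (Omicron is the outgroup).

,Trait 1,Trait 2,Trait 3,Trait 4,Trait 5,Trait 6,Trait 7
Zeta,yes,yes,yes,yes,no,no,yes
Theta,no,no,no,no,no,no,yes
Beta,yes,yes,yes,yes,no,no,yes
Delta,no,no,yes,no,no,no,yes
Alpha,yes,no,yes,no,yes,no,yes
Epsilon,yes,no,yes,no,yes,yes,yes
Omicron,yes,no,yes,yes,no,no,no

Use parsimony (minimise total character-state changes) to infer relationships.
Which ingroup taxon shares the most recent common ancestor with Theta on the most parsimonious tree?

Character polarity is set by the outgroup: the derived state is whichever differs from the outgroup's state, so for Trait 1, Trait 3, Trait 4 the derived state is 'no', and for the remaining characters it is 'yes'.
Trait 1 (derived state 'no') is shared by Delta and Theta — a synapomorphy uniting that clade.
Trait 2 (derived state 'yes') is shared by Beta and Zeta — a synapomorphy uniting that clade.
Trait 3: derived state 'no' in Theta only — an autapomorphy, so it tells us nothing about relationships among taxa.
Trait 4: derived state 'no' in Alpha, Delta, Epsilon, and Theta only — synapomorphy for {Alpha, Delta, Epsilon, Theta}.
Only Alpha and Epsilon show the derived state 'yes' for Trait 5, supporting them as a clade.
Trait 6 (derived state 'yes') is unique to Epsilon (autapomorphy; uninformative for grouping).
All ingroup taxa share the derived state 'yes' for Trait 7; it defines the ingroup but does not resolve relationships within it.
Most parsimonious ingroup topology: (((Epsilon,Alpha),(Delta,Theta)),(Beta,Zeta)).
Theta and Delta form a cherry on this tree, so they are sister taxa.

Delta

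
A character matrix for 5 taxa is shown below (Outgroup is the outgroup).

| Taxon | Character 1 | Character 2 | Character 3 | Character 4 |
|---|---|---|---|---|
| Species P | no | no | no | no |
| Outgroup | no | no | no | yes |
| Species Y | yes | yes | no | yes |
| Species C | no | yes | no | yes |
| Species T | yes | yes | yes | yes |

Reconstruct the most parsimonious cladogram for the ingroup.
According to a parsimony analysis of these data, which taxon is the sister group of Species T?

Character polarity is set by the outgroup: the derived state is whichever differs from the outgroup's state, so for Character 4 the derived state is 'no', and for the remaining characters it is 'yes'.
Character 1: derived state 'yes' in Species T and Species Y only — synapomorphy for {Species T, Species Y}.
Character 2: derived state 'yes' in Species C, Species T, and Species Y only — synapomorphy for {Species C, Species T, Species Y}.
Character 3 (derived state 'yes') is unique to Species T (autapomorphy; uninformative for grouping).
Character 4: derived state 'no' in Species P only — an autapomorphy, so it tells us nothing about relationships among taxa.
Most parsimonious ingroup topology: ((Species C,(Species Y,Species T)),Species P).
Species T and Species Y form a cherry on this tree, so they are sister taxa.

Species Y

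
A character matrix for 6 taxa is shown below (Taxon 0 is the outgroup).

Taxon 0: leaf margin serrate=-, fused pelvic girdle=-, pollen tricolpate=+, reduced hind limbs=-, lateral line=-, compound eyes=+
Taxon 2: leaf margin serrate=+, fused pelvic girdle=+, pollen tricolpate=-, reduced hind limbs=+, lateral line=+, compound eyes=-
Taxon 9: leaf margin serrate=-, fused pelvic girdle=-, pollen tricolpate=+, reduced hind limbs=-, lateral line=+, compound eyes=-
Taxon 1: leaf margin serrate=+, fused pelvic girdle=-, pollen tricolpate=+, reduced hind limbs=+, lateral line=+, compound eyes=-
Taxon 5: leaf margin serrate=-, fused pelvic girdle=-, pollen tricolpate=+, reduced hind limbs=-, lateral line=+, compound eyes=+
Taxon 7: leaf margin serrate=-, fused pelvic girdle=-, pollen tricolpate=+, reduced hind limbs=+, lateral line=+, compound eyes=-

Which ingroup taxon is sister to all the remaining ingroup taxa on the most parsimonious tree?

Character polarity is set by the outgroup: the derived state is whichever differs from the outgroup's state, so for pollen tricolpate, compound eyes the derived state is '-', and for the remaining characters it is '+'.
leaf margin serrate: derived state '+' in Taxon 1 and Taxon 2 only — synapomorphy for {Taxon 1, Taxon 2}.
fused pelvic girdle (derived state '+') is unique to Taxon 2 (autapomorphy; uninformative for grouping).
pollen tricolpate: derived state '-' in Taxon 2 only — an autapomorphy, so it tells us nothing about relationships among taxa.
Only Taxon 1, Taxon 2, and Taxon 7 show the derived state '+' for reduced hind limbs, supporting them as a clade.
lateral line (derived state '+') is shared by all ingroup taxa — unites the whole ingroup.
compound eyes: derived state '-' in Taxon 1, Taxon 2, Taxon 7, and Taxon 9 only — synapomorphy for {Taxon 1, Taxon 2, Taxon 7, Taxon 9}.
Most parsimonious ingroup topology: ((((Taxon 2,Taxon 1),Taxon 7),Taxon 9),Taxon 5).
Taxon 5 is sister to the clade containing all other ingroup taxa, so it is the earliest-diverging (most basal) ingroup lineage.

Taxon 5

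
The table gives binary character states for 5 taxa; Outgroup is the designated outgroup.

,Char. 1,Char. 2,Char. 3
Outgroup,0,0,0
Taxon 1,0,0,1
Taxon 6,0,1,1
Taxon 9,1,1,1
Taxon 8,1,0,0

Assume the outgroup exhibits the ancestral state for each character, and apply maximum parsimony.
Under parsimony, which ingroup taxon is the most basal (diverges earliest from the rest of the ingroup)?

Taxon 8

The outgroup has state '0' for every character, so '1' is the derived state throughout.
Char. 1 groups Taxon 8 and Taxon 9, which is incompatible with the clades supported by the remaining characters; treating it as convergent (homoplasy) costs fewer steps than any alternative tree.
Char. 2 (derived state '1') is shared by Taxon 6 and Taxon 9 — a synapomorphy uniting that clade.
Char. 3: derived state '1' in Taxon 1, Taxon 6, and Taxon 9 only — synapomorphy for {Taxon 1, Taxon 6, Taxon 9}.
Most parsimonious ingroup topology: ((Taxon 1,(Taxon 6,Taxon 9)),Taxon 8).
Taxon 8 is sister to the clade containing all other ingroup taxa, so it is the earliest-diverging (most basal) ingroup lineage.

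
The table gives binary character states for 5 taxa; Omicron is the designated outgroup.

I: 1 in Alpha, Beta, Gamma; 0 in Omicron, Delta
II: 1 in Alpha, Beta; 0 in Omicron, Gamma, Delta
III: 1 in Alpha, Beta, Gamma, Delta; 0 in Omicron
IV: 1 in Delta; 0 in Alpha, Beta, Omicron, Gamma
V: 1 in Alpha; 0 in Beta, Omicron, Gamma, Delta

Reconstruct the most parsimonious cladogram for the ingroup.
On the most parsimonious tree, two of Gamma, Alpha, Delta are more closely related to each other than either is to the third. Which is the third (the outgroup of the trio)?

The outgroup has state '0' for every character, so '1' is the derived state throughout.
I (derived state '1') is shared by Alpha, Beta, and Gamma — a synapomorphy uniting that clade.
II: derived state '1' in Alpha and Beta only — synapomorphy for {Alpha, Beta}.
All ingroup taxa share the derived state '1' for III; it defines the ingroup but does not resolve relationships within it.
IV: derived state '1' in Delta only — an autapomorphy, so it tells us nothing about relationships among taxa.
V (derived state '1') is unique to Alpha (autapomorphy; uninformative for grouping).
Most parsimonious ingroup topology: (((Beta,Alpha),Gamma),Delta).
Alpha and Gamma share a more recent common ancestor with each other than either does with Delta, so Delta is the least closely related of the three.

Delta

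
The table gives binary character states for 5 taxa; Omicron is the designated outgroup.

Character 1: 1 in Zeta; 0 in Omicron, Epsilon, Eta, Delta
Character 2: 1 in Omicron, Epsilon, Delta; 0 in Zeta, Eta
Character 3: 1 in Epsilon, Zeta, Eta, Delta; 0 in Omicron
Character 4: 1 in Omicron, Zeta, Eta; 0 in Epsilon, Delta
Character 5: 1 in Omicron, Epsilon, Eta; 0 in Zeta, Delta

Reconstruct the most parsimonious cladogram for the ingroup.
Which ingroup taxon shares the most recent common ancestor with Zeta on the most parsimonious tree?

Eta

Character polarity is set by the outgroup: the derived state is whichever differs from the outgroup's state, so for Character 2, Character 4, Character 5 the derived state is '0', and for the remaining characters it is '1'.
Character 1 (derived state '1') is unique to Zeta (autapomorphy; uninformative for grouping).
Character 2: derived state '0' in Eta and Zeta only — synapomorphy for {Eta, Zeta}.
Character 3 (derived state '1') is shared by all ingroup taxa — unites the whole ingroup.
Character 4 (derived state '0') is shared by Delta and Epsilon — a synapomorphy uniting that clade.
Character 5 groups Delta and Zeta, which is incompatible with the clades supported by the remaining characters; treating it as convergent (homoplasy) costs fewer steps than any alternative tree.
Most parsimonious ingroup topology: ((Epsilon,Delta),(Eta,Zeta)).
Zeta and Eta form a cherry on this tree, so they are sister taxa.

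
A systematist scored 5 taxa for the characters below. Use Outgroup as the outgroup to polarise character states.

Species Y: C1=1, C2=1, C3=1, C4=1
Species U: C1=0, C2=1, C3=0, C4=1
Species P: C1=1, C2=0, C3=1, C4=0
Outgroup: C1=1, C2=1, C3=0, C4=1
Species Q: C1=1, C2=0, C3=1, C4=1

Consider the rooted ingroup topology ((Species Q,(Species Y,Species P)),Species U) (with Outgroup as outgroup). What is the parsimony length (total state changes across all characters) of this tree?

5

Map each character onto ((Species Q,(Species Y,Species P)),Species U) (rooted by Outgroup) and count the minimum state changes it requires (Fitch parsimony):
C1: 1; C2: 2; C3: 1; C4: 1.
Total tree length = 5.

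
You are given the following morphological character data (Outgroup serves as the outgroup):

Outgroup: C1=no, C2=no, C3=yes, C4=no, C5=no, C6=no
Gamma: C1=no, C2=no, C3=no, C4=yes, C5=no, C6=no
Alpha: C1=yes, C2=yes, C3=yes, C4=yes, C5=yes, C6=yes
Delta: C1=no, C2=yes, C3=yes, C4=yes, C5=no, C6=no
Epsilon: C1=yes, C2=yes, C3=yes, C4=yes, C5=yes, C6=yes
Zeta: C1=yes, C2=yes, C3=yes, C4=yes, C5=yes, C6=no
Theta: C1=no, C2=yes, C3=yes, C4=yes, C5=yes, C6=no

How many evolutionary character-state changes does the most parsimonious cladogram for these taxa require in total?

6

Character polarity is set by the outgroup: the derived state is whichever differs from the outgroup's state, so for C3 the derived state is 'no', and for the remaining characters it is 'yes'.
Only Alpha, Epsilon, and Zeta show the derived state 'yes' for C1, supporting them as a clade.
C2: derived state 'yes' in Alpha, Delta, Epsilon, Theta, and Zeta only — synapomorphy for {Alpha, Delta, Epsilon, Theta, Zeta}.
C3: derived state 'no' in Gamma only — an autapomorphy, so it tells us nothing about relationships among taxa.
C4 (derived state 'yes') is shared by all ingroup taxa — unites the whole ingroup.
Only Alpha, Epsilon, Theta, and Zeta show the derived state 'yes' for C5, supporting them as a clade.
Only Alpha and Epsilon show the derived state 'yes' for C6, supporting them as a clade.
Most parsimonious ingroup topology: (Gamma,((((Alpha,Epsilon),Zeta),Theta),Delta)).
Changes per character on this tree: C1: 1; C2: 1; C3: 1; C4: 1; C5: 1; C6: 1.
Total = 6.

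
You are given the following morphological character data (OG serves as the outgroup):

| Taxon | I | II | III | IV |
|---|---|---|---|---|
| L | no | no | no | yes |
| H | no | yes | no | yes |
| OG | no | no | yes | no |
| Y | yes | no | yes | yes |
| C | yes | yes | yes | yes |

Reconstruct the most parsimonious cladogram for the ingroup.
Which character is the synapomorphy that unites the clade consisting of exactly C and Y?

I

Character polarity is set by the outgroup: the derived state is whichever differs from the outgroup's state, so for III the derived state is 'no', and for the remaining characters it is 'yes'.
I: derived state 'yes' in C and Y only — synapomorphy for {C, Y}.
II (state 'yes') occurs in C and H but conflicts with the nesting implied by the other characters — most parsimoniously interpreted as homoplasy.
Only H and L show the derived state 'no' for III, supporting them as a clade.
All ingroup taxa share the derived state 'yes' for IV; it defines the ingroup but does not resolve relationships within it.
Most parsimonious ingroup topology: ((C,Y),(L,H)).
The clade {C, Y} is supported by I: its derived state 'yes' occurs in exactly those taxa and in no other taxon (including the outgroup).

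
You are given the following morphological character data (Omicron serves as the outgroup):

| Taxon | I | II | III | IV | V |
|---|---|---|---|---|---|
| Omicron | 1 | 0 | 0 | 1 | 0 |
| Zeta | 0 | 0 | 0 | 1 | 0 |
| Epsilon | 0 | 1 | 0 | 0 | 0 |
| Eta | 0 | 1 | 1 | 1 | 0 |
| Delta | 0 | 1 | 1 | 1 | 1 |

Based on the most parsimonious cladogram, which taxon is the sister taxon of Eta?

Character polarity is set by the outgroup: the derived state is whichever differs from the outgroup's state, so for I, IV the derived state is '0', and for the remaining characters it is '1'.
I (derived state '0') is shared by all ingroup taxa — unites the whole ingroup.
II (derived state '1') is shared by Delta, Epsilon, and Eta — a synapomorphy uniting that clade.
III (derived state '1') is shared by Delta and Eta — a synapomorphy uniting that clade.
IV (derived state '0') is unique to Epsilon (autapomorphy; uninformative for grouping).
V: derived state '1' in Delta only — an autapomorphy, so it tells us nothing about relationships among taxa.
Most parsimonious ingroup topology: (Zeta,(Epsilon,(Eta,Delta))).
Eta and Delta form a cherry on this tree, so they are sister taxa.

Delta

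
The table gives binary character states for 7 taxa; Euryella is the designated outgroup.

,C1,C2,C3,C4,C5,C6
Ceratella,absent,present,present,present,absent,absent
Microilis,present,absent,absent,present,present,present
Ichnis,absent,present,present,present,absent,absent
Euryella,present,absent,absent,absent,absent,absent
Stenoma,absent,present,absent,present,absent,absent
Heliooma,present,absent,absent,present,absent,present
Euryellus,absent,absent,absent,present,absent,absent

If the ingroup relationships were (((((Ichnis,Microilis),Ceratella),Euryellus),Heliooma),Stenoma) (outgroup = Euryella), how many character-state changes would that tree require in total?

Map each character onto (((((Ichnis,Microilis),Ceratella),Euryellus),Heliooma),Stenoma) (rooted by Euryella) and count the minimum state changes it requires (Fitch parsimony):
C1: 3; C2: 3; C3: 2; C4: 1; C5: 1; C6: 2.
Total tree length = 12.

12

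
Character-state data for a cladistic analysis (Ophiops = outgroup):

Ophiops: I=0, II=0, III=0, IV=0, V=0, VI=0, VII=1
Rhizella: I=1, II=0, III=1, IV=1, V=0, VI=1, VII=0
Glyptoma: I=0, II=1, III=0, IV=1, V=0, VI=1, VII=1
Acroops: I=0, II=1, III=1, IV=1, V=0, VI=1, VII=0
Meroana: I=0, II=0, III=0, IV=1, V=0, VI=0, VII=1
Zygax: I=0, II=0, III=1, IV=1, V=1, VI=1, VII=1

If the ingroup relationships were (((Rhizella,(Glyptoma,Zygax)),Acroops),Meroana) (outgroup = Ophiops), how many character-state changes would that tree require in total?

Map each character onto (((Rhizella,(Glyptoma,Zygax)),Acroops),Meroana) (rooted by Ophiops) and count the minimum state changes it requires (Fitch parsimony):
I: 1; II: 2; III: 2; IV: 1; V: 1; VI: 1; VII: 2.
Total tree length = 10.

10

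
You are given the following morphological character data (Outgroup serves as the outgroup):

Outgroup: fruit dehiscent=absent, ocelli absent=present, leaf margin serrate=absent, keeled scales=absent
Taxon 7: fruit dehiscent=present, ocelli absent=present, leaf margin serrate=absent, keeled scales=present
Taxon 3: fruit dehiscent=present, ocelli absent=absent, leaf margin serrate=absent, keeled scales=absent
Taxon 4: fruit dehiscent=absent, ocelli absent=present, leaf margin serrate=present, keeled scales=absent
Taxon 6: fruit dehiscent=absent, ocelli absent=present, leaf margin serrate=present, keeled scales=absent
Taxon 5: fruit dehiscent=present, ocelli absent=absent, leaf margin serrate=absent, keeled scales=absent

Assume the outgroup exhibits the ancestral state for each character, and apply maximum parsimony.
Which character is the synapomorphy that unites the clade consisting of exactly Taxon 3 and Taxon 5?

ocelli absent

Character polarity is set by the outgroup: the derived state is whichever differs from the outgroup's state, so for ocelli absent the derived state is 'absent', and for the remaining characters it is 'present'.
fruit dehiscent (derived state 'present') is shared by Taxon 3, Taxon 5, and Taxon 7 — a synapomorphy uniting that clade.
ocelli absent: derived state 'absent' in Taxon 3 and Taxon 5 only — synapomorphy for {Taxon 3, Taxon 5}.
Only Taxon 4 and Taxon 6 show the derived state 'present' for leaf margin serrate, supporting them as a clade.
keeled scales: derived state 'present' in Taxon 7 only — an autapomorphy, so it tells us nothing about relationships among taxa.
Most parsimonious ingroup topology: ((Taxon 7,(Taxon 3,Taxon 5)),(Taxon 4,Taxon 6)).
The clade {Taxon 3, Taxon 5} is supported by ocelli absent: its derived state 'absent' occurs in exactly those taxa and in no other taxon (including the outgroup).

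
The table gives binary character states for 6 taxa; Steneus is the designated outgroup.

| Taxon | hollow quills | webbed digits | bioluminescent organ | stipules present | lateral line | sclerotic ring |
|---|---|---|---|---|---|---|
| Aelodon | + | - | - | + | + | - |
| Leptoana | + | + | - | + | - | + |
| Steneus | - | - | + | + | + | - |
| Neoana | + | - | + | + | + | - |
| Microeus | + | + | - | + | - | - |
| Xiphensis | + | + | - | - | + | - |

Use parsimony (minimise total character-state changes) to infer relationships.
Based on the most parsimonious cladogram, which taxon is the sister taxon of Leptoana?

Microeus

Character polarity is set by the outgroup: the derived state is whichever differs from the outgroup's state, so for bioluminescent organ, stipules present, lateral line the derived state is '-', and for the remaining characters it is '+'.
hollow quills (derived state '+') is shared by all ingroup taxa — unites the whole ingroup.
Only Leptoana, Microeus, and Xiphensis show the derived state '+' for webbed digits, supporting them as a clade.
bioluminescent organ (derived state '-') is shared by Aelodon, Leptoana, Microeus, and Xiphensis — a synapomorphy uniting that clade.
stipules present (derived state '-') is unique to Xiphensis (autapomorphy; uninformative for grouping).
lateral line: derived state '-' in Leptoana and Microeus only — synapomorphy for {Leptoana, Microeus}.
sclerotic ring: derived state '+' in Leptoana only — an autapomorphy, so it tells us nothing about relationships among taxa.
Most parsimonious ingroup topology: ((((Microeus,Leptoana),Xiphensis),Aelodon),Neoana).
Leptoana and Microeus form a cherry on this tree, so they are sister taxa.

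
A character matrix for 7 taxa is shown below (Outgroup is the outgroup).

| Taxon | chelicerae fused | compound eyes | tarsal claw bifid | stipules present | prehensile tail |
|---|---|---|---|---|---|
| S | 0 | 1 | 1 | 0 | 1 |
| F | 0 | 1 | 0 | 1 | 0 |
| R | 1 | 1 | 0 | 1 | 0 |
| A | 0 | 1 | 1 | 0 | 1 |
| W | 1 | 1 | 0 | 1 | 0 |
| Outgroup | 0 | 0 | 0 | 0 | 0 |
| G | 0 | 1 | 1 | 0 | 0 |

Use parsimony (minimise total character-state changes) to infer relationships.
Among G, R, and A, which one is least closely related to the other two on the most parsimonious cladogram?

R

The outgroup has state '0' for every character, so '1' is the derived state throughout.
Only R and W show the derived state '1' for chelicerae fused, supporting them as a clade.
All ingroup taxa share the derived state '1' for compound eyes; it defines the ingroup but does not resolve relationships within it.
Only A, G, and S show the derived state '1' for tarsal claw bifid, supporting them as a clade.
Only F, R, and W show the derived state '1' for stipules present, supporting them as a clade.
prehensile tail: derived state '1' in A and S only — synapomorphy for {A, S}.
Most parsimonious ingroup topology: (((A,S),G),(F,(W,R))).
A and G share a more recent common ancestor with each other than either does with R, so R is the least closely related of the three.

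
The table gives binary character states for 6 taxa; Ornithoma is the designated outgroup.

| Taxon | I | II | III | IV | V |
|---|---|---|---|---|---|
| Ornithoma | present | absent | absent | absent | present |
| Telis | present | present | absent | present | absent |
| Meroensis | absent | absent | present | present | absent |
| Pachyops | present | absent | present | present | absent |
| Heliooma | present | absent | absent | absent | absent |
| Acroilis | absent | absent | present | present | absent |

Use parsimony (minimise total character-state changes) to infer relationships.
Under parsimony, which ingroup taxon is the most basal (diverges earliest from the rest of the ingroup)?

Character polarity is set by the outgroup: the derived state is whichever differs from the outgroup's state, so for I, V the derived state is 'absent', and for the remaining characters it is 'present'.
Only Acroilis and Meroensis show the derived state 'absent' for I, supporting them as a clade.
II: derived state 'present' in Telis only — an autapomorphy, so it tells us nothing about relationships among taxa.
Only Acroilis, Meroensis, and Pachyops show the derived state 'present' for III, supporting them as a clade.
Only Acroilis, Meroensis, Pachyops, and Telis show the derived state 'present' for IV, supporting them as a clade.
V (derived state 'absent') is shared by all ingroup taxa — unites the whole ingroup.
Most parsimonious ingroup topology: ((Telis,((Meroensis,Acroilis),Pachyops)),Heliooma).
Heliooma is sister to the clade containing all other ingroup taxa, so it is the earliest-diverging (most basal) ingroup lineage.

Heliooma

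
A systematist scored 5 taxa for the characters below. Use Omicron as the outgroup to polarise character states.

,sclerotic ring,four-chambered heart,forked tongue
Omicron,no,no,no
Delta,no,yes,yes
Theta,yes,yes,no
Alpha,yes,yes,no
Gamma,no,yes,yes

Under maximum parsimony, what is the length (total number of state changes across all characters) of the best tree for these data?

3

The outgroup has state 'no' for every character, so 'yes' is the derived state throughout.
Only Alpha and Theta show the derived state 'yes' for sclerotic ring, supporting them as a clade.
four-chambered heart (derived state 'yes') is shared by all ingroup taxa — unites the whole ingroup.
forked tongue: derived state 'yes' in Delta and Gamma only — synapomorphy for {Delta, Gamma}.
Most parsimonious ingroup topology: ((Delta,Gamma),(Theta,Alpha)).
Changes per character on this tree: sclerotic ring: 1; four-chambered heart: 1; forked tongue: 1.
Total = 3.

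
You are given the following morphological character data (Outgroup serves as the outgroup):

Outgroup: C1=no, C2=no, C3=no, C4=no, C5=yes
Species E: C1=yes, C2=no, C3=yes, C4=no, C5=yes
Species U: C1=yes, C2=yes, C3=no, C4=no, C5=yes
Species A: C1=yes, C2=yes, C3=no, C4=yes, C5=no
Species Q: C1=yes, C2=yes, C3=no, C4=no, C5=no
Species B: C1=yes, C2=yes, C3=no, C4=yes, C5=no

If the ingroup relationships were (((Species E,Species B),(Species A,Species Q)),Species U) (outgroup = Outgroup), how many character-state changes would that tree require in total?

Map each character onto (((Species E,Species B),(Species A,Species Q)),Species U) (rooted by Outgroup) and count the minimum state changes it requires (Fitch parsimony):
C1: 1; C2: 2; C3: 1; C4: 2; C5: 2.
Total tree length = 8.

8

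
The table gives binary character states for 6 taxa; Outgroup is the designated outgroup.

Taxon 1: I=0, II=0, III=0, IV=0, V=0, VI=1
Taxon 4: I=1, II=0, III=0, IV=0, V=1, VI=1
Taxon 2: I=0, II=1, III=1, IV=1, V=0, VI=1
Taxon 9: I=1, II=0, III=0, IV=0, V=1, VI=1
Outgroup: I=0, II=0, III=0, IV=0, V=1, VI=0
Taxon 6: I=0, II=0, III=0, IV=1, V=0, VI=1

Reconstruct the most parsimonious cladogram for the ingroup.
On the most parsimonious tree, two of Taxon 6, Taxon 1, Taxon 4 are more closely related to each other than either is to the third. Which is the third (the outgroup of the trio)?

Character polarity is set by the outgroup: the derived state is whichever differs from the outgroup's state, so for V the derived state is '0', and for the remaining characters it is '1'.
Only Taxon 4 and Taxon 9 show the derived state '1' for I, supporting them as a clade.
II: derived state '1' in Taxon 2 only — an autapomorphy, so it tells us nothing about relationships among taxa.
III (derived state '1') is unique to Taxon 2 (autapomorphy; uninformative for grouping).
IV (derived state '1') is shared by Taxon 2 and Taxon 6 — a synapomorphy uniting that clade.
V: derived state '0' in Taxon 1, Taxon 2, and Taxon 6 only — synapomorphy for {Taxon 1, Taxon 2, Taxon 6}.
VI (derived state '1') is shared by all ingroup taxa — unites the whole ingroup.
Most parsimonious ingroup topology: ((Taxon 1,(Taxon 2,Taxon 6)),(Taxon 4,Taxon 9)).
Taxon 1 and Taxon 6 share a more recent common ancestor with each other than either does with Taxon 4, so Taxon 4 is the least closely related of the three.

Taxon 4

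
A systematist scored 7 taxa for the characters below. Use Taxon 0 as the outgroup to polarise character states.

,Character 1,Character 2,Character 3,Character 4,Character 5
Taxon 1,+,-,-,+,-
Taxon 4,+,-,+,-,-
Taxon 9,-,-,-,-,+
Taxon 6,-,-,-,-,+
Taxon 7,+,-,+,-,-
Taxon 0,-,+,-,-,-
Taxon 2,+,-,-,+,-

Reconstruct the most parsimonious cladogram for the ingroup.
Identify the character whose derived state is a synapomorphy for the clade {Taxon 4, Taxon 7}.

Character polarity is set by the outgroup: the derived state is whichever differs from the outgroup's state, so for Character 2 the derived state is '-', and for the remaining characters it is '+'.
Character 1: derived state '+' in Taxon 1, Taxon 2, Taxon 4, and Taxon 7 only — synapomorphy for {Taxon 1, Taxon 2, Taxon 4, Taxon 7}.
Character 2 (derived state '-') is shared by all ingroup taxa — unites the whole ingroup.
Character 3 (derived state '+') is shared by Taxon 4 and Taxon 7 — a synapomorphy uniting that clade.
Character 4: derived state '+' in Taxon 1 and Taxon 2 only — synapomorphy for {Taxon 1, Taxon 2}.
Only Taxon 6 and Taxon 9 show the derived state '+' for Character 5, supporting them as a clade.
Most parsimonious ingroup topology: ((Taxon 9,Taxon 6),((Taxon 1,Taxon 2),(Taxon 4,Taxon 7))).
The clade {Taxon 4, Taxon 7} is supported by Character 3: its derived state '+' occurs in exactly those taxa and in no other taxon (including the outgroup).

Character 3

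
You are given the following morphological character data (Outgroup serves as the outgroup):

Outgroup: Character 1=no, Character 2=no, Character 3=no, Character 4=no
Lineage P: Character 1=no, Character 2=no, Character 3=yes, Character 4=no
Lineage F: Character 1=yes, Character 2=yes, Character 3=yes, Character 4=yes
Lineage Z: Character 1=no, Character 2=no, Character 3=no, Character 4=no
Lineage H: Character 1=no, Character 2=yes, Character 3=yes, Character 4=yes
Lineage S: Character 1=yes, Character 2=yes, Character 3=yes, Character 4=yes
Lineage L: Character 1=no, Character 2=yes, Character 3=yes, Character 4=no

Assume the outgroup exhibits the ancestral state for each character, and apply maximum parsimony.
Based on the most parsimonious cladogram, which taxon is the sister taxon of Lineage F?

Lineage S

The outgroup has state 'no' for every character, so 'yes' is the derived state throughout.
Character 1: derived state 'yes' in Lineage F and Lineage S only — synapomorphy for {Lineage F, Lineage S}.
Character 2 (derived state 'yes') is shared by Lineage F, Lineage H, Lineage L, and Lineage S — a synapomorphy uniting that clade.
Only Lineage F, Lineage H, Lineage L, Lineage P, and Lineage S show the derived state 'yes' for Character 3, supporting them as a clade.
Character 4: derived state 'yes' in Lineage F, Lineage H, and Lineage S only — synapomorphy for {Lineage F, Lineage H, Lineage S}.
Most parsimonious ingroup topology: ((Lineage P,(((Lineage F,Lineage S),Lineage H),Lineage L)),Lineage Z).
Lineage F and Lineage S form a cherry on this tree, so they are sister taxa.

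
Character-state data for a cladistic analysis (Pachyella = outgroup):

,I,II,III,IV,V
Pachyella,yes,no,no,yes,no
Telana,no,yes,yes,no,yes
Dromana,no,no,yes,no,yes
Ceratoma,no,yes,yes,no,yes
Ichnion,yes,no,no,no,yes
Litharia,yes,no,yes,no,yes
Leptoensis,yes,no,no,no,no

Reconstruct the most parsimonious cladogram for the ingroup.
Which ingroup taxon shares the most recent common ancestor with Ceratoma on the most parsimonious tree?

Telana

Character polarity is set by the outgroup: the derived state is whichever differs from the outgroup's state, so for I, IV the derived state is 'no', and for the remaining characters it is 'yes'.
I: derived state 'no' in Ceratoma, Dromana, and Telana only — synapomorphy for {Ceratoma, Dromana, Telana}.
II: derived state 'yes' in Ceratoma and Telana only — synapomorphy for {Ceratoma, Telana}.
III (derived state 'yes') is shared by Ceratoma, Dromana, Litharia, and Telana — a synapomorphy uniting that clade.
All ingroup taxa share the derived state 'no' for IV; it defines the ingroup but does not resolve relationships within it.
V: derived state 'yes' in Ceratoma, Dromana, Ichnion, Litharia, and Telana only — synapomorphy for {Ceratoma, Dromana, Ichnion, Litharia, Telana}.
Most parsimonious ingroup topology: (((((Telana,Ceratoma),Dromana),Litharia),Ichnion),Leptoensis).
Ceratoma and Telana form a cherry on this tree, so they are sister taxa.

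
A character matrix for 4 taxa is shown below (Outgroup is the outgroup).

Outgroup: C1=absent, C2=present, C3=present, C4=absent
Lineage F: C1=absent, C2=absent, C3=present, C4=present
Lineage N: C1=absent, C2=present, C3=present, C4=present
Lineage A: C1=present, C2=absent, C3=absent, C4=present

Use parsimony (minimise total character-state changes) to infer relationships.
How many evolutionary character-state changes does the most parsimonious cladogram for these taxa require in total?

Character polarity is set by the outgroup: the derived state is whichever differs from the outgroup's state, so for C2, C3 the derived state is 'absent', and for the remaining characters it is 'present'.
C1 (derived state 'present') is unique to Lineage A (autapomorphy; uninformative for grouping).
C2 (derived state 'absent') is shared by Lineage A and Lineage F — a synapomorphy uniting that clade.
C3 (derived state 'absent') is unique to Lineage A (autapomorphy; uninformative for grouping).
All ingroup taxa share the derived state 'present' for C4; it defines the ingroup but does not resolve relationships within it.
Most parsimonious ingroup topology: ((Lineage F,Lineage A),Lineage N).
Changes per character on this tree: C1: 1; C2: 1; C3: 1; C4: 1.
Total = 4.

4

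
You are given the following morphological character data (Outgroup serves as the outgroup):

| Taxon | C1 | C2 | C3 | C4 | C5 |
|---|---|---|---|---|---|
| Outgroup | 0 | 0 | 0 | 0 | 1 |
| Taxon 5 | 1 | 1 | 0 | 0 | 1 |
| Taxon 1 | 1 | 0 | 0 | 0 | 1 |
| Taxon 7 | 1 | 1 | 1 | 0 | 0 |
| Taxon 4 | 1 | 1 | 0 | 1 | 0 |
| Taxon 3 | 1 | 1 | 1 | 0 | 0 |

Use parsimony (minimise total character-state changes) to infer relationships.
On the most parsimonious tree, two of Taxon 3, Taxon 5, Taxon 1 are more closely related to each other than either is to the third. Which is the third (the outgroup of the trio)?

Character polarity is set by the outgroup: the derived state is whichever differs from the outgroup's state, so for C5 the derived state is '0', and for the remaining characters it is '1'.
C1 (derived state '1') is shared by all ingroup taxa — unites the whole ingroup.
Only Taxon 3, Taxon 4, Taxon 5, and Taxon 7 show the derived state '1' for C2, supporting them as a clade.
C3: derived state '1' in Taxon 3 and Taxon 7 only — synapomorphy for {Taxon 3, Taxon 7}.
C4: derived state '1' in Taxon 4 only — an autapomorphy, so it tells us nothing about relationships among taxa.
C5: derived state '0' in Taxon 3, Taxon 4, and Taxon 7 only — synapomorphy for {Taxon 3, Taxon 4, Taxon 7}.
Most parsimonious ingroup topology: ((Taxon 5,((Taxon 7,Taxon 3),Taxon 4)),Taxon 1).
Taxon 3 and Taxon 5 share a more recent common ancestor with each other than either does with Taxon 1, so Taxon 1 is the least closely related of the three.

Taxon 1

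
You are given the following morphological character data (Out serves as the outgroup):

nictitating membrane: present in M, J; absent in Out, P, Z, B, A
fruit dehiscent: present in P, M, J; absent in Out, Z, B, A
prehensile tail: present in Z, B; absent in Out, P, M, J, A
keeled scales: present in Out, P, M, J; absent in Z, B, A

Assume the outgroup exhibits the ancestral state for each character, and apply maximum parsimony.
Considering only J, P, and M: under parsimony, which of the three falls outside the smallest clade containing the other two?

Character polarity is set by the outgroup: the derived state is whichever differs from the outgroup's state, so for keeled scales the derived state is 'absent', and for the remaining characters it is 'present'.
nictitating membrane: derived state 'present' in J and M only — synapomorphy for {J, M}.
fruit dehiscent: derived state 'present' in J, M, and P only — synapomorphy for {J, M, P}.
prehensile tail: derived state 'present' in B and Z only — synapomorphy for {B, Z}.
Only A, B, and Z show the derived state 'absent' for keeled scales, supporting them as a clade.
Most parsimonious ingroup topology: ((P,(M,J)),((Z,B),A)).
M and J share a more recent common ancestor with each other than either does with P, so P is the least closely related of the three.

P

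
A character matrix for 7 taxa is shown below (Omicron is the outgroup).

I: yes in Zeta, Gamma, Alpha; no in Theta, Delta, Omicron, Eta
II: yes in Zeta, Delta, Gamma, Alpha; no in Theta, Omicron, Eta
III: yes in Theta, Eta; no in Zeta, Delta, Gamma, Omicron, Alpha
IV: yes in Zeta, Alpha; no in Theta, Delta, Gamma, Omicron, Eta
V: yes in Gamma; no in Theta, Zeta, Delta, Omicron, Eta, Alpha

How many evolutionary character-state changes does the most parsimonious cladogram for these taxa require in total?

5

The outgroup has state 'no' for every character, so 'yes' is the derived state throughout.
Only Alpha, Gamma, and Zeta show the derived state 'yes' for I, supporting them as a clade.
II: derived state 'yes' in Alpha, Delta, Gamma, and Zeta only — synapomorphy for {Alpha, Delta, Gamma, Zeta}.
III: derived state 'yes' in Eta and Theta only — synapomorphy for {Eta, Theta}.
IV: derived state 'yes' in Alpha and Zeta only — synapomorphy for {Alpha, Zeta}.
V: derived state 'yes' in Gamma only — an autapomorphy, so it tells us nothing about relationships among taxa.
Most parsimonious ingroup topology: ((((Zeta,Alpha),Gamma),Delta),(Theta,Eta)).
Changes per character on this tree: I: 1; II: 1; III: 1; IV: 1; V: 1.
Total = 5.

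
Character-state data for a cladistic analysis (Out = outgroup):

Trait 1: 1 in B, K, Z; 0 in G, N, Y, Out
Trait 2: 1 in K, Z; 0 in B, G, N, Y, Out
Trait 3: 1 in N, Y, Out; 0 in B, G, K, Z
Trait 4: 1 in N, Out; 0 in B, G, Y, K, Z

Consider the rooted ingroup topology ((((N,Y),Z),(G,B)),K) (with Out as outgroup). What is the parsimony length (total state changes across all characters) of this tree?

Map each character onto ((((N,Y),Z),(G,B)),K) (rooted by Out) and count the minimum state changes it requires (Fitch parsimony):
Trait 1: 3; Trait 2: 2; Trait 3: 2; Trait 4: 2.
Total tree length = 9.

9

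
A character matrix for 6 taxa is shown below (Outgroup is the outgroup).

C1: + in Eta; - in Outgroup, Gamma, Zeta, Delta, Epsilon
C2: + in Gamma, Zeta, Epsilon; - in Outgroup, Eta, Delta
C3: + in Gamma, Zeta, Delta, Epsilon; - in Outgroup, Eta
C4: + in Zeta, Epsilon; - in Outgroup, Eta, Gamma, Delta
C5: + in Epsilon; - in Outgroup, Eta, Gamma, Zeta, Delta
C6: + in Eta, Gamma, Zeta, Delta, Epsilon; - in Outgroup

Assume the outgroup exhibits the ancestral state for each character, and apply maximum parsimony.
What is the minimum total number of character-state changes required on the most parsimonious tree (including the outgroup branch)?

The outgroup has state '-' for every character, so '+' is the derived state throughout.
C1: derived state '+' in Eta only — an autapomorphy, so it tells us nothing about relationships among taxa.
C2 (derived state '+') is shared by Epsilon, Gamma, and Zeta — a synapomorphy uniting that clade.
C3: derived state '+' in Delta, Epsilon, Gamma, and Zeta only — synapomorphy for {Delta, Epsilon, Gamma, Zeta}.
Only Epsilon and Zeta show the derived state '+' for C4, supporting them as a clade.
C5: derived state '+' in Epsilon only — an autapomorphy, so it tells us nothing about relationships among taxa.
C6 (derived state '+') is shared by all ingroup taxa — unites the whole ingroup.
Most parsimonious ingroup topology: (Eta,((Gamma,(Zeta,Epsilon)),Delta)).
Changes per character on this tree: C1: 1; C2: 1; C3: 1; C4: 1; C5: 1; C6: 1.
Total = 6.

6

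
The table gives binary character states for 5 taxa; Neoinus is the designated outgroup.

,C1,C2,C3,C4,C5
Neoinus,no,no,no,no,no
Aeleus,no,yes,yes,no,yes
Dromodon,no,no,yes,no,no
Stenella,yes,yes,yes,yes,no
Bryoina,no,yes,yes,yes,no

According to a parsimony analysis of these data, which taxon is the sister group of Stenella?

The outgroup has state 'no' for every character, so 'yes' is the derived state throughout.
C1: derived state 'yes' in Stenella only — an autapomorphy, so it tells us nothing about relationships among taxa.
C2: derived state 'yes' in Aeleus, Bryoina, and Stenella only — synapomorphy for {Aeleus, Bryoina, Stenella}.
All ingroup taxa share the derived state 'yes' for C3; it defines the ingroup but does not resolve relationships within it.
C4 (derived state 'yes') is shared by Bryoina and Stenella — a synapomorphy uniting that clade.
C5 (derived state 'yes') is unique to Aeleus (autapomorphy; uninformative for grouping).
Most parsimonious ingroup topology: ((Aeleus,(Stenella,Bryoina)),Dromodon).
Stenella and Bryoina form a cherry on this tree, so they are sister taxa.

Bryoina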